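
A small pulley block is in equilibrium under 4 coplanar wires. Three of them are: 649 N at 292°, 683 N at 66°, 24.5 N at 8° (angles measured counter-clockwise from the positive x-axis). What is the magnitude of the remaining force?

Sum the known components: ΣF_x = 545.2 N, ΣF_y = 25.62 N.
For equilibrium the remaining force must supply (−ΣF_x, −ΣF_y) = (-545.2, -25.62) N.
Magnitude = √((-545.2)² + (-25.62)²) = 545.8 N; direction = atan2(-25.62, -545.2) = 182.7°.

F ≈ 546 N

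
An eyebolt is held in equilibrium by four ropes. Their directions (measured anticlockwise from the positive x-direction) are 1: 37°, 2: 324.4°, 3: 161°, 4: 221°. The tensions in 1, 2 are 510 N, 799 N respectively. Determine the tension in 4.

T_4 ≈ 225 N

Resolve: ΣF_x = 510 cos 37° + 799 cos 324.4° + T_3 cos 161° + T_4 cos 221° = 0.
        ΣF_y = 510 sin 37° + 799 sin 324.4° + T_3 sin 161° + T_4 sin 221° = 0.
The known terms sum to (1057, -158.2) N, so -0.9455 T_3 − 0.7547 T_4 = -1057 and 0.3256 T_3 − 0.6561 T_4 = 158.2.
Solving simultaneously: T_3 = 938.6 N, T_4 = 224.6 N.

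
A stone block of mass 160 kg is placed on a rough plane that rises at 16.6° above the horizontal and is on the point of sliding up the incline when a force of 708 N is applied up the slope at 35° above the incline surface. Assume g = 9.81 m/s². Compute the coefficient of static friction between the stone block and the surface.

μ ≈ 0.120

On the verge of sliding up the incline, friction is at its maximum μN and acts down the slope.
Perpendicular to incline: N = W cos 16.6° − P sin 35° = 1504 − 406.1 = 1098 N.
Along incline: P cos 35° − μN = W sin 16.6° → μ = −(W sin 16.6° − P cos 35°) / N = 0.1198.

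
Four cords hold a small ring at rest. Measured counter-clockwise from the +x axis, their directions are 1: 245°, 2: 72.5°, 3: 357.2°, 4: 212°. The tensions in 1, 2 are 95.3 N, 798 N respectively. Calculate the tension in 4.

Resolve: ΣF_x = 95.3 cos 245° + 798 cos 72.5° + T_3 cos 357.2° + T_4 cos 212° = 0.
        ΣF_y = 95.3 sin 245° + 798 sin 72.5° + T_3 sin 357.2° + T_4 sin 212° = 0.
The known terms sum to (199.7, 674.7) N, so 0.9988 T_3 − 0.8480 T_4 = -199.7 and -0.0488 T_3 − 0.5299 T_4 = -674.7.
Solving simultaneously: T_3 = 817.1 N, T_4 = 1198 N.

T_4 ≈ 1200 N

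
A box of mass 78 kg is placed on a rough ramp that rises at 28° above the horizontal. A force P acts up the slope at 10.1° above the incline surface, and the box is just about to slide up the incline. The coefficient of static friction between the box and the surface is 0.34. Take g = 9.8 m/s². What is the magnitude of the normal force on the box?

On the verge of sliding up the incline, friction equals μN and acts down the slope.
Perpendicular: N + P sin 10.1° = W cos 28° = 674.9 N.
Along incline: P cos 10.1° = W sin 28° + μN  with W sin 28° = 358.9 N.
Solving the pair for P and N: P = 563.5 N, N = 576.1 N (and f = μN = 195.9 N).

N ≈ 576 N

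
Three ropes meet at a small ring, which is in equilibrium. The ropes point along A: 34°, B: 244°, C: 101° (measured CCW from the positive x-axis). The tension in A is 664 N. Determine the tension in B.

T_B ≈ 1020 N

Resolve: ΣF_x = 664 cos 34° + T_B cos 244° + T_C cos 101° = 0.
        ΣF_y = 664 sin 34° + T_B sin 244° + T_C sin 101° = 0.
The known terms sum to (550.5, 371.3) N, so -0.4384 T_B − 0.1908 T_C = -550.5 and -0.8988 T_B + 0.9816 T_C = -371.3.
Solving simultaneously: T_B = 1016 N, T_C = 551.7 N.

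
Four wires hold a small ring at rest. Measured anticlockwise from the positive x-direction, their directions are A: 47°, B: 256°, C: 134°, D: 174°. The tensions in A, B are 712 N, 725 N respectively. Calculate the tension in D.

T_D ≈ 150 N

Resolve: ΣF_x = 712 cos 47° + 725 cos 256° + T_C cos 134° + T_D cos 174° = 0.
        ΣF_y = 712 sin 47° + 725 sin 256° + T_C sin 134° + T_D sin 174° = 0.
The known terms sum to (310.2, -182.7) N, so -0.6947 T_C − 0.9945 T_D = -310.2 and 0.7193 T_C + 0.1045 T_D = 182.7.
Solving simultaneously: T_C = 232.3 N, T_D = 149.6 N.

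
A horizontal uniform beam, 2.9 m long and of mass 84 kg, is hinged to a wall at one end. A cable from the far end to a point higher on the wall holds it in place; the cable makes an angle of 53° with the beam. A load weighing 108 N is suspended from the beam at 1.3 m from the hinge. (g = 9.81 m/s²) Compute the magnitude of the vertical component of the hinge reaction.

|H_y| ≈ 472 N

Take torques about the hinge: T sin 53° · 2.9 = 84×9.81×1.45 + 108×1.3 = 1335.3 N·m.
So T = 1335.3 / (0.7986 × 2.9) = 576.53 N.
ΣF_y = 0: H_y = (84×9.81 + 108) − T sin 53° = 932.04 − 460.43 = 471.61 N.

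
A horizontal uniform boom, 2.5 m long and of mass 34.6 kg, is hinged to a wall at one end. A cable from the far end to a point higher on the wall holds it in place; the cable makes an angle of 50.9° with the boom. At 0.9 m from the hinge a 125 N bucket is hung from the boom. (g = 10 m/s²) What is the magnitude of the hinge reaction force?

|H| ≈ 309 N

Take torques about the hinge: T sin 50.9° · 2.5 = 34.6×10×1.25 + 125×0.9 = 545 N·m.
So T = 545 / (0.7760 × 2.5) = 280.91 N.
ΣF_x = 0: H_x = T cos 50.9° = 177.16 N.
ΣF_y = 0: H_y = (34.6×10 + 125) − T sin 50.9° = 471 − 218 = 253 N.
|H| = √(H_x² + H_y²) = √((177.16)² + (253)²) = 308.86 N.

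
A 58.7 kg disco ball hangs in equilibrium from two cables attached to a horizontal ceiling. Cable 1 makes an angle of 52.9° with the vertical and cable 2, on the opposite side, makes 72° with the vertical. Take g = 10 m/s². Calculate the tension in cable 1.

T_1 ≈ 681 N

Angles from the horizontal: cable 1 is 90° − 52.9° = 37.1°, cable 2 is 90° − 72° = 18°.
Weight W = 58.7 × 10 = 587 N acts straight down.
Horizontal: T_1 cos 37.1° = T_2 cos 18°  →  T_2 = 0.8386 T_1.
Vertical: T_1 sin 37.1° + T_2 sin 18° = 587.
Substituting the horizontal relation into the vertical equation gives 0.8624 T_1 = 587, so T_1 = 680.7 N.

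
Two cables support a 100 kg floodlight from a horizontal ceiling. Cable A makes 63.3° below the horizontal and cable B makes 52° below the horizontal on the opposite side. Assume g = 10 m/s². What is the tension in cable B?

T_B ≈ 497 N

Weight W = 100 × 10 = 1000 N acts straight down.
Horizontal: T_A cos 63.3° = T_B cos 52°  →  T_A = 1.37 T_B.
Vertical: T_A sin 63.3° + T_B sin 52° = 1000.
Substituting the horizontal relation into the vertical equation gives 2.012 T_B = 1000, so T_B = 497 N.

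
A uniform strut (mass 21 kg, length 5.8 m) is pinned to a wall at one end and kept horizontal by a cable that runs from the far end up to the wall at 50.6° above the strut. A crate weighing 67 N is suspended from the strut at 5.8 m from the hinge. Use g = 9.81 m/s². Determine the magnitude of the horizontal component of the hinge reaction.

H_x ≈ 140 N

Take torques about the hinge: T sin 50.6° · 5.8 = 21×9.81×2.9 + 67×5.8 = 986.03 N·m.
So T = 986.03 / (0.7727 × 5.8) = 220 N.
ΣF_x = 0: H_x = T cos 50.6° = 139.64 N.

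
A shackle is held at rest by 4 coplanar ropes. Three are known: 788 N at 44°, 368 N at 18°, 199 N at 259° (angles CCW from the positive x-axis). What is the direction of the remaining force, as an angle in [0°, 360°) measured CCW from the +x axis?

θ ≈ 208°

Sum the known components: ΣF_x = 878.9 N, ΣF_y = 465.8 N.
For equilibrium the remaining force must supply (−ΣF_x, −ΣF_y) = (-878.9, -465.8) N.
Magnitude = √((-878.9)² + (-465.8)²) = 994.6 N; direction = atan2(-465.8, -878.9) = 207.9°.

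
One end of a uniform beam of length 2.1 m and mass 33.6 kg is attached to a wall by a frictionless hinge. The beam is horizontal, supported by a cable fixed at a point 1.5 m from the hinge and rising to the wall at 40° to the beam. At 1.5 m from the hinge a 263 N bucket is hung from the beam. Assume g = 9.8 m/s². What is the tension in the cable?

T ≈ 768 N

Take torques about the hinge: T sin 40° · 1.5 = 33.6×9.8×1.05 + 263×1.5 = 740.24 N·m.
So T = 740.24 / (0.6428 × 1.5) = 767.74 N.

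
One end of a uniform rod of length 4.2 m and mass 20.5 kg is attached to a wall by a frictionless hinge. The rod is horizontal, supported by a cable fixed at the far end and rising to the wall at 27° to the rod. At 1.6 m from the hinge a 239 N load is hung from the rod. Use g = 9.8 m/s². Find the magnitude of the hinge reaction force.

Take torques about the hinge: T sin 27° · 4.2 = 20.5×9.8×2.1 + 239×1.6 = 804.29 N·m.
So T = 804.29 / (0.4540 × 4.2) = 421.81 N.
ΣF_x = 0: H_x = T cos 27° = 375.84 N.
ΣF_y = 0: H_y = (20.5×9.8 + 239) − T sin 27° = 439.9 − 191.5 = 248.4 N.
|H| = √(H_x² + H_y²) = √((375.84)² + (248.4)²) = 450.51 N.

|H| ≈ 451 N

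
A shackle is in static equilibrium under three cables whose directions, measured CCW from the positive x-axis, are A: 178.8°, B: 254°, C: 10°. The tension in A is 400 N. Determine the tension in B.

T_B ≈ 86.4 N

Resolve: ΣF_x = 400 cos 178.8° + T_B cos 254° + T_C cos 10° = 0.
        ΣF_y = 400 sin 178.8° + T_B sin 254° + T_C sin 10° = 0.
The known terms sum to (-399.9, 8.377) N, so -0.2756 T_B + 0.9848 T_C = 399.9 and -0.9613 T_B + 0.1736 T_C = -8.377.
Solving simultaneously: T_B = 86.44 N, T_C = 430.3 N.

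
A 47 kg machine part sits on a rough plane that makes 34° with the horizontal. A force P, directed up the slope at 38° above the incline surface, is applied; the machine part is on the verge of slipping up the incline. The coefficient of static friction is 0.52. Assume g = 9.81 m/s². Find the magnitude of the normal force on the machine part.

On the verge of sliding up the incline, friction equals μN and acts down the slope.
Perpendicular: N + P sin 38° = W cos 34° = 382.2 N.
Along incline: P cos 38° = W sin 34° + μN  with W sin 34° = 257.8 N.
Solving the pair for P and N: P = 412 N, N = 128.6 N (and f = μN = 66.86 N).

N ≈ 129 N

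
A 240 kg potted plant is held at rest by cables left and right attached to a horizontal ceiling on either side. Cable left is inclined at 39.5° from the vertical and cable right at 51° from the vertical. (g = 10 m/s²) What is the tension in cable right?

T_right ≈ 1530 N

Angles from the horizontal: cable left is 90° − 39.5° = 50.5°, cable right is 90° − 51° = 39°.
Weight W = 240 × 10 = 2400 N acts straight down.
Horizontal: T_left cos 50.5° = T_right cos 39°  →  T_left = 1.222 T_right.
Vertical: T_left sin 50.5° + T_right sin 39° = 2400.
Substituting the horizontal relation into the vertical equation gives 1.572 T_right = 2400, so T_right = 1527 N.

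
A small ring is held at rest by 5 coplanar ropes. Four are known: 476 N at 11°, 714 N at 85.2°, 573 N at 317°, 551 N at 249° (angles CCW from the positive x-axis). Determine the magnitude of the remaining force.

F ≈ 756 N

Sum the known components: ΣF_x = 748.6 N, ΣF_y = -102.9 N.
For equilibrium the remaining force must supply (−ΣF_x, −ΣF_y) = (-748.6, 102.9) N.
Magnitude = √((-748.6)² + (102.9)²) = 755.6 N; direction = atan2(102.9, -748.6) = 172.2°.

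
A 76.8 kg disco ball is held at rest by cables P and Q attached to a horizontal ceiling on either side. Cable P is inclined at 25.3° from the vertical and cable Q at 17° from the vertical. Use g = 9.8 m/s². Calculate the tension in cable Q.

T_Q ≈ 478 N

Angles from the horizontal: cable P is 90° − 25.3° = 64.7°, cable Q is 90° − 17° = 73°.
Weight W = 76.8 × 9.8 = 752.6 N acts straight down.
Horizontal: T_P cos 64.7° = T_Q cos 73°  →  T_P = 0.6841 T_Q.
Vertical: T_P sin 64.7° + T_Q sin 73° = 752.6.
Substituting the horizontal relation into the vertical equation gives 1.575 T_Q = 752.6, so T_Q = 477.9 N.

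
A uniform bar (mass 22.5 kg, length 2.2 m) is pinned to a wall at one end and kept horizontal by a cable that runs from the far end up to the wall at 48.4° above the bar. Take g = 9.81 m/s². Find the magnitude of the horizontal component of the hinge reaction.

Take torques about the hinge: T sin 48.4° · 2.2 = 22.5×9.81×1.1 = 242.8 N·m.
So T = 242.8 / (0.7478 × 2.2) = 147.58 N.
ΣF_x = 0: H_x = T cos 48.4° = 97.984 N.

H_x ≈ 98 N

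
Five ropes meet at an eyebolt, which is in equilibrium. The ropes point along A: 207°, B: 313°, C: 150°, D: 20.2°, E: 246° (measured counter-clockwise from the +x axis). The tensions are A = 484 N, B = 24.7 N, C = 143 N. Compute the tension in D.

Resolve: ΣF_x = 484 cos 207° + 24.7 cos 313° + 143 cos 150° + T_D cos 20.2° + T_E cos 246° = 0.
        ΣF_y = 484 sin 207° + 24.7 sin 313° + 143 sin 150° + T_D sin 20.2° + T_E sin 246° = 0.
The known terms sum to (-538.2, -166.3) N, so 0.9385 T_D − 0.4067 T_E = 538.2 and 0.3453 T_D − 0.9135 T_E = 166.3.
Solving simultaneously: T_D = 591.5 N, T_E = 41.55 N.

T_D ≈ 592 N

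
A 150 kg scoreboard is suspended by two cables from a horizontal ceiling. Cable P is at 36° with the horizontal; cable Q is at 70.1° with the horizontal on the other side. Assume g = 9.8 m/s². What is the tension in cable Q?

T_Q ≈ 1240 N

Weight W = 150 × 9.8 = 1470 N acts straight down.
Horizontal: T_P cos 36° = T_Q cos 70.1°  →  T_P = 0.4207 T_Q.
Vertical: T_P sin 36° + T_Q sin 70.1° = 1470.
Substituting the horizontal relation into the vertical equation gives 1.188 T_Q = 1470, so T_Q = 1238 N.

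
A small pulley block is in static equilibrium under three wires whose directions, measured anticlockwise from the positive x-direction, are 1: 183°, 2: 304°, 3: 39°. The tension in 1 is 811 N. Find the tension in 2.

T_2 ≈ 479 N

Resolve: ΣF_x = 811 cos 183° + T_2 cos 304° + T_3 cos 39° = 0.
        ΣF_y = 811 sin 183° + T_2 sin 304° + T_3 sin 39° = 0.
The known terms sum to (-809.9, -42.44) N, so 0.5592 T_2 + 0.7771 T_3 = 809.9 and -0.8290 T_2 + 0.6293 T_3 = 42.44.
Solving simultaneously: T_2 = 478.5 N, T_3 = 697.8 N.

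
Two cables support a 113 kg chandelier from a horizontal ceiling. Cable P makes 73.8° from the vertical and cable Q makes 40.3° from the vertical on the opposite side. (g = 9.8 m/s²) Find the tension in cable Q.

T_Q ≈ 1160 N

Angles from the horizontal: cable P is 90° − 73.8° = 16.2°, cable Q is 90° − 40.3° = 49.7°.
Weight W = 113 × 9.8 = 1107 N acts straight down.
Horizontal: T_P cos 16.2° = T_Q cos 49.7°  →  T_P = 0.6735 T_Q.
Vertical: T_P sin 16.2° + T_Q sin 49.7° = 1107.
Substituting the horizontal relation into the vertical equation gives 0.9506 T_Q = 1107, so T_Q = 1165 N.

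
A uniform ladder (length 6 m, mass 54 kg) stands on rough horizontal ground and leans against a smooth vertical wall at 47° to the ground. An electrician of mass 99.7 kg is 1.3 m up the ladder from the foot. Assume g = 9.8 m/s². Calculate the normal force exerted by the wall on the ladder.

Torques about the foot: N_wall · 6 sin 47° = 54×9.8×3 cos 47° + 99.7×9.8×1.3 cos 47° → N_wall = 444.15 N.

N_wall ≈ 444 N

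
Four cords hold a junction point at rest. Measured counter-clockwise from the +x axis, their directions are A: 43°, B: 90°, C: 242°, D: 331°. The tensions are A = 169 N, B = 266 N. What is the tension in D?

Resolve: ΣF_x = 169 cos 43° + 266 cos 90° + T_C cos 242° + T_D cos 331° = 0.
        ΣF_y = 169 sin 43° + 266 sin 90° + T_C sin 242° + T_D sin 331° = 0.
The known terms sum to (123.6, 381.3) N, so -0.4695 T_C + 0.8746 T_D = -123.6 and -0.8829 T_C − 0.4848 T_D = -381.3.
Solving simultaneously: T_C = 393.4 N, T_D = 69.87 N.

T_D ≈ 69.9 N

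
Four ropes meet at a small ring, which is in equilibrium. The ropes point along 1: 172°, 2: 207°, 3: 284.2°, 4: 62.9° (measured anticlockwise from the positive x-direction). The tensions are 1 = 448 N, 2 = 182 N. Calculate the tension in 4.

T_4 ≈ 897 N

Resolve: ΣF_x = 448 cos 172° + 182 cos 207° + T_3 cos 284.2° + T_4 cos 62.9° = 0.
        ΣF_y = 448 sin 172° + 182 sin 207° + T_3 sin 284.2° + T_4 sin 62.9° = 0.
The known terms sum to (-605.8, -20.28) N, so 0.2453 T_3 + 0.4555 T_4 = 605.8 and -0.9694 T_3 + 0.8902 T_4 = 20.28.
Solving simultaneously: T_3 = 803.1 N, T_4 = 897.4 N.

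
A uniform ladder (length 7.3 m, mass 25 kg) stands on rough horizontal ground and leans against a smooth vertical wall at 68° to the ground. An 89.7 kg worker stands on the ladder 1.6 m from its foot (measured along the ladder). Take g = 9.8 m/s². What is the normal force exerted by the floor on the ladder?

N_floor ≈ 1120 N

ΣF_y = 0: N_floor = 25×9.8 + 89.7×9.8 = 1124.1 N.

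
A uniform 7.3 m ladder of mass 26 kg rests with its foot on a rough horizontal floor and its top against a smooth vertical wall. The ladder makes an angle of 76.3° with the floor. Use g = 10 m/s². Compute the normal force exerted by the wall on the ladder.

Torques about the foot: N_wall · 7.3 sin 76.3° = 26×10×3.65 cos 76.3° → N_wall = 31.691 N.

N_wall ≈ 31.7 N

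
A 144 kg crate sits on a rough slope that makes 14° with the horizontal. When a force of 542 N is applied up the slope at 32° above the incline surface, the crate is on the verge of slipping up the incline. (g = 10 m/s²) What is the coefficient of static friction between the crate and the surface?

μ ≈ 0.100

On the verge of sliding up the incline, friction is at its maximum μN and acts down the slope.
Perpendicular to incline: N = W cos 14° − P sin 32° = 1397 − 287.2 = 1110 N.
Along incline: P cos 32° − μN = W sin 14° → μ = −(W sin 14° − P cos 32°) / N = 0.1002.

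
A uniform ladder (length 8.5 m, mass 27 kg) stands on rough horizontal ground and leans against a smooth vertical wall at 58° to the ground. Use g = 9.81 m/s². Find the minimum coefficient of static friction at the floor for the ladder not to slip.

μ_min ≈ 0.312

ΣF_y = 0: N_floor = 27×9.81 = 264.87 N.
Torques about the foot: N_wall · 8.5 sin 58° = 27×9.81×4.25 cos 58° → N_wall = 82.755 N.
ΣF_x = 0: f_floor = N_wall = 82.755 N.
μ_min = f_floor / N_floor = 82.755 / 264.87 = 0.3124.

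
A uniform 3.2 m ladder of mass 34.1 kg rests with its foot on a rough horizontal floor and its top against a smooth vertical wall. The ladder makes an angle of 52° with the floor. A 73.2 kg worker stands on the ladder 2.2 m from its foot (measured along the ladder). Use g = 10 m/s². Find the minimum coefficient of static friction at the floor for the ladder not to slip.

μ_min ≈ 0.491

ΣF_y = 0: N_floor = 34.1×10 + 73.2×10 = 1073 N.
Torques about the foot: N_wall · 3.2 sin 52° = 34.1×10×1.6 cos 52° + 73.2×10×2.2 cos 52° → N_wall = 526.39 N.
ΣF_x = 0: f_floor = N_wall = 526.39 N.
μ_min = f_floor / N_floor = 526.39 / 1073 = 0.4906.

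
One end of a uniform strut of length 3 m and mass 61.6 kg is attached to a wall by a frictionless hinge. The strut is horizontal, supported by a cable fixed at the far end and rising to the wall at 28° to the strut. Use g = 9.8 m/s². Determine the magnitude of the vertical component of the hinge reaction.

Take torques about the hinge: T sin 28° · 3 = 61.6×9.8×1.5 = 905.52 N·m.
So T = 905.52 / (0.4695 × 3) = 642.94 N.
ΣF_y = 0: H_y = (61.6×9.8) − T sin 28° = 603.68 − 301.84 = 301.84 N.

|H_y| ≈ 302 N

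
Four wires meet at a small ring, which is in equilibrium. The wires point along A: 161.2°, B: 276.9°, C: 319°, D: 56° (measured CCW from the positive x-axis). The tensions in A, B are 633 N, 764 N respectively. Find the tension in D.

T_D ≈ 757 N

Resolve: ΣF_x = 633 cos 161.2° + 764 cos 276.9° + T_C cos 319° + T_D cos 56° = 0.
        ΣF_y = 633 sin 161.2° + 764 sin 276.9° + T_C sin 319° + T_D sin 56° = 0.
The known terms sum to (-507.4, -554.5) N, so 0.7547 T_C + 0.5592 T_D = 507.4 and -0.6561 T_C + 0.8290 T_D = 554.5.
Solving simultaneously: T_C = 111.5 N, T_D = 757 N.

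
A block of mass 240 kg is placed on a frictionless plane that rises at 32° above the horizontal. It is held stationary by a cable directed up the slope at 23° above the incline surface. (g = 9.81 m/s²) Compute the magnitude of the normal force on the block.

Take axes along and perpendicular to the incline. Weight components: W sin 32° = 1248 N down-slope, W cos 32° = 1997 N into the surface.
Along incline: T cos 23° = W sin 32° → T = 1355 N.
Perpendicular: N = W cos 32° − T sin 23° = 1467 N.

N ≈ 1470 N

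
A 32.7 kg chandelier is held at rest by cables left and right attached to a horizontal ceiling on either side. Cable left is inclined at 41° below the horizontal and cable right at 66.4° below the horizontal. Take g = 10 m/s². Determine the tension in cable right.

Weight W = 32.7 × 10 = 327 N acts straight down.
Horizontal: T_left cos 41° = T_right cos 66.4°  →  T_left = 0.5305 T_right.
Vertical: T_left sin 41° + T_right sin 66.4° = 327.
Substituting the horizontal relation into the vertical equation gives 1.264 T_right = 327, so T_right = 258.6 N.

T_right ≈ 259 N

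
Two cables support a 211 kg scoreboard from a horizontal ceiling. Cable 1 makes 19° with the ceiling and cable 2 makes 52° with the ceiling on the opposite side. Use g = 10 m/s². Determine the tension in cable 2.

Weight W = 211 × 10 = 2110 N acts straight down.
Horizontal: T_1 cos 19° = T_2 cos 52°  →  T_1 = 0.6511 T_2.
Vertical: T_1 sin 19° + T_2 sin 52° = 2110.
Substituting the horizontal relation into the vertical equation gives 1 T_2 = 2110, so T_2 = 2110 N.

T_2 ≈ 2110 N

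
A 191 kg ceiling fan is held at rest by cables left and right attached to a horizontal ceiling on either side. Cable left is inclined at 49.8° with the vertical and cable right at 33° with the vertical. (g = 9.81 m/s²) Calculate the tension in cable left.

Angles from the horizontal: cable left is 90° − 49.8° = 40.2°, cable right is 90° − 33° = 57°.
Weight W = 191 × 9.81 = 1874 N acts straight down.
Horizontal: T_left cos 40.2° = T_right cos 57°  →  T_right = 1.402 T_left.
Vertical: T_left sin 40.2° + T_right sin 57° = 1874.
Substituting the horizontal relation into the vertical equation gives 1.822 T_left = 1874, so T_left = 1029 N.

T_left ≈ 1030 N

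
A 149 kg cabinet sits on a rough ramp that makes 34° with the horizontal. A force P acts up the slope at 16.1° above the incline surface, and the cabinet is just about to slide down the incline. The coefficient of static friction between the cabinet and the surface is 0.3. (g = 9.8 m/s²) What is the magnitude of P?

P ≈ 517 N

On the verge of sliding down the incline, friction equals μN and acts up the slope.
Perpendicular: N + P sin 16.1° = W cos 34° = 1211 N.
Along incline: P cos 16.1° + μN = W sin 34° with W sin 34° = 816.5 N.
Solving the pair for P and N: P = 516.6 N, N = 1067 N (and f = μN = 320.2 N).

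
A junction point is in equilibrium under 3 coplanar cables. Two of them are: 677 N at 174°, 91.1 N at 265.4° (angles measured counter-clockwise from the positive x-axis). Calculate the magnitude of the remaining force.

F ≈ 681 N

Sum the known components: ΣF_x = -680.6 N, ΣF_y = -20.04 N.
For equilibrium the remaining force must supply (−ΣF_x, −ΣF_y) = (680.6, 20.04) N.
Magnitude = √((680.6)² + (20.04)²) = 680.9 N; direction = atan2(20.04, 680.6) = 1.7°.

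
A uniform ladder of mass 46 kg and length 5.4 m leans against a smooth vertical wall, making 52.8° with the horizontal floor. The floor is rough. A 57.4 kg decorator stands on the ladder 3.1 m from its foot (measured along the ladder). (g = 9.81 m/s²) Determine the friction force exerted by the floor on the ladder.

f ≈ 417 N

Torques about the foot: N_wall · 5.4 sin 52.8° = 46×9.81×2.7 cos 52.8° + 57.4×9.81×3.1 cos 52.8° → N_wall = 416.63 N.
ΣF_x = 0: f_floor = N_wall = 416.63 N.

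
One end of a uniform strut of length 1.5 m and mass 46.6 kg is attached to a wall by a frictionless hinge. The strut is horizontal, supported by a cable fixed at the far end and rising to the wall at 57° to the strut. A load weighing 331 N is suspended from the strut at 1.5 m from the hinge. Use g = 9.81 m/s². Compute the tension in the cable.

T ≈ 667 N

Take torques about the hinge: T sin 57° · 1.5 = 46.6×9.81×0.75 + 331×1.5 = 839.36 N·m.
So T = 839.36 / (0.8387 × 1.5) = 667.21 N.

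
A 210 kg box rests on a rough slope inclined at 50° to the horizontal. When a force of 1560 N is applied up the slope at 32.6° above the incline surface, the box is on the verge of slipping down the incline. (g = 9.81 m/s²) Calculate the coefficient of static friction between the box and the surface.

μ ≈ 0.546

On the verge of sliding down the incline, friction is at its maximum μN and acts up the slope.
Perpendicular to incline: N = W cos 50° − P sin 32.6° = 1324 − 840.5 = 483.7 N.
Along incline: P cos 32.6° + μN = W sin 50° → μ = (W sin 50° − P cos 32.6°) / N = 0.5456.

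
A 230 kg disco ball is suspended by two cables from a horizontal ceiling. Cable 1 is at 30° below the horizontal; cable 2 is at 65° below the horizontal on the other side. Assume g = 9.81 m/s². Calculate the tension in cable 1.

Weight W = 230 × 9.81 = 2256 N acts straight down.
Horizontal: T_1 cos 30° = T_2 cos 65°  →  T_2 = 2.049 T_1.
Vertical: T_1 sin 30° + T_2 sin 65° = 2256.
Substituting the horizontal relation into the vertical equation gives 2.357 T_1 = 2256, so T_1 = 957.2 N.

T_1 ≈ 957 N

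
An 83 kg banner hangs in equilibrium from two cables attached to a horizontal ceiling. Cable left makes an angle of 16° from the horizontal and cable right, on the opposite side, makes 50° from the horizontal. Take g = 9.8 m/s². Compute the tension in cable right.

Weight W = 83 × 9.8 = 813.4 N acts straight down.
Horizontal: T_left cos 16° = T_right cos 50°  →  T_left = 0.6687 T_right.
Vertical: T_left sin 16° + T_right sin 50° = 813.4.
Substituting the horizontal relation into the vertical equation gives 0.9504 T_right = 813.4, so T_right = 855.9 N.

T_right ≈ 856 N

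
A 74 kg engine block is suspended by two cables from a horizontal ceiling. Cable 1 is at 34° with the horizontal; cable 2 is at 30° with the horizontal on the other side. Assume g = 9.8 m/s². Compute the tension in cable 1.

Weight W = 74 × 9.8 = 725.2 N acts straight down.
Horizontal: T_1 cos 34° = T_2 cos 30°  →  T_2 = 0.9573 T_1.
Vertical: T_1 sin 34° + T_2 sin 30° = 725.2.
Substituting the horizontal relation into the vertical equation gives 1.038 T_1 = 725.2, so T_1 = 698.8 N.

T_1 ≈ 699 N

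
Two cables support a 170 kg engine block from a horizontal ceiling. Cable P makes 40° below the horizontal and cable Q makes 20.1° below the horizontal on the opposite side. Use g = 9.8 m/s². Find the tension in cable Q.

T_Q ≈ 1470 N

Weight W = 170 × 9.8 = 1666 N acts straight down.
Horizontal: T_P cos 40° = T_Q cos 20.1°  →  T_P = 1.226 T_Q.
Vertical: T_P sin 40° + T_Q sin 20.1° = 1666.
Substituting the horizontal relation into the vertical equation gives 1.132 T_Q = 1666, so T_Q = 1472 N.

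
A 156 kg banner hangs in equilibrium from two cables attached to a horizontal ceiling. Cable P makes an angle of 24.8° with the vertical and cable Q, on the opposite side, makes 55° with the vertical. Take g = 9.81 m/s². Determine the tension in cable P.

Angles from the horizontal: cable P is 90° − 24.8° = 65.2°, cable Q is 90° − 55° = 35°.
Weight W = 156 × 9.81 = 1530 N acts straight down.
Horizontal: T_P cos 65.2° = T_Q cos 35°  →  T_Q = 0.5121 T_P.
Vertical: T_P sin 65.2° + T_Q sin 35° = 1530.
Substituting the horizontal relation into the vertical equation gives 1.201 T_P = 1530, so T_P = 1274 N.

T_P ≈ 1270 N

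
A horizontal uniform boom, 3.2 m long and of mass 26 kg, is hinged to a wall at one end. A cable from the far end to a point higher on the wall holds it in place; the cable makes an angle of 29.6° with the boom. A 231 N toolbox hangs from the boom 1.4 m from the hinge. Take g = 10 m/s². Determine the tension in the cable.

Take torques about the hinge: T sin 29.6° · 3.2 = 26×10×1.6 + 231×1.4 = 739.4 N·m.
So T = 739.4 / (0.4939 × 3.2) = 467.79 N.

T ≈ 468 N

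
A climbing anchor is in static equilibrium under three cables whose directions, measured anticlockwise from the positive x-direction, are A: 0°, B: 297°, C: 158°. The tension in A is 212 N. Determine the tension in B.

Resolve: ΣF_x = 212 cos 0° + T_B cos 297° + T_C cos 158° = 0.
        ΣF_y = 212 sin 0° + T_B sin 297° + T_C sin 158° = 0.
The known terms sum to (212, 0) N, so 0.4540 T_B − 0.9272 T_C = -212 and -0.8910 T_B + 0.3746 T_C = 0.
Solving simultaneously: T_B = 121.1 N, T_C = 287.9 N.

T_B ≈ 121 N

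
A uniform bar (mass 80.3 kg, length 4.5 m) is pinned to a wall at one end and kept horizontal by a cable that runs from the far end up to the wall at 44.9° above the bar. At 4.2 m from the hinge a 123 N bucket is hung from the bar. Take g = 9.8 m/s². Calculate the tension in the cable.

Take torques about the hinge: T sin 44.9° · 4.5 = 80.3×9.8×2.25 + 123×4.2 = 2287.2 N·m.
So T = 2287.2 / (0.7059 × 4.5) = 720.06 N.

T ≈ 720 N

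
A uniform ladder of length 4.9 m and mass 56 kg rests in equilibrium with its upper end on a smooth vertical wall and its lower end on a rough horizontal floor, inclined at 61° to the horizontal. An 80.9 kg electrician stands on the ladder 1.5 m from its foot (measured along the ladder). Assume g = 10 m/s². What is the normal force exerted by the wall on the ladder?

Torques about the foot: N_wall · 4.9 sin 61° = 56×10×2.45 cos 61° + 80.9×10×1.5 cos 61° → N_wall = 292.48 N.

N_wall ≈ 292 N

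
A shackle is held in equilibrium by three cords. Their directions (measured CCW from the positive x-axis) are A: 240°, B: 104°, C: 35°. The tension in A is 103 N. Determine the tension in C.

T_C ≈ 76.6 N

Resolve: ΣF_x = 103 cos 240° + T_B cos 104° + T_C cos 35° = 0.
        ΣF_y = 103 sin 240° + T_B sin 104° + T_C sin 35° = 0.
The known terms sum to (-51.5, -89.2) N, so -0.2419 T_B + 0.8192 T_C = 51.5 and 0.9703 T_B + 0.5736 T_C = 89.2.
Solving simultaneously: T_B = 46.63 N, T_C = 76.64 N.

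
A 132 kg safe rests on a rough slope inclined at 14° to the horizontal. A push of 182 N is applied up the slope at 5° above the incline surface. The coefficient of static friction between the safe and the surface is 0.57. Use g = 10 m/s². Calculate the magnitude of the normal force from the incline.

Axes along / perpendicular to the incline. W sin 14° = 319.3 N down-slope; W cos 14° = 1281 N into the surface.
Perpendicular: N = W cos 14° − P sin 5° = 1281 − 15.86 = 1265 N.
Along incline: P cos 5° + f = W sin 14° (friction acts up-slope) → f = 319.3 − 181.3 = 138 N.
|f| = 138 N ≤ μN = 721 N, so the safe is indeed static.

N ≈ 1260 N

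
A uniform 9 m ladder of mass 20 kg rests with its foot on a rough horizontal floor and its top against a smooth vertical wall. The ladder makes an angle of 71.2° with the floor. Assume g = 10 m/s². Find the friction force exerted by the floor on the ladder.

Torques about the foot: N_wall · 9 sin 71.2° = 20×10×4.5 cos 71.2° → N_wall = 34.043 N.
ΣF_x = 0: f_floor = N_wall = 34.043 N.

f ≈ 34 N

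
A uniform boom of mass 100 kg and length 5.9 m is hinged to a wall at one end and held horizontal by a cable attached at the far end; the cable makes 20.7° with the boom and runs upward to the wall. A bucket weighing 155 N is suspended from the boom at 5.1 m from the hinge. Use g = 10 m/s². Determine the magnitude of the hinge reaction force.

Take torques about the hinge: T sin 20.7° · 5.9 = 100×10×2.95 + 155×5.1 = 3740.5 N·m.
So T = 3740.5 / (0.3535 × 5.9) = 1793.6 N.
ΣF_x = 0: H_x = T cos 20.7° = 1677.8 N.
ΣF_y = 0: H_y = (100×10 + 155) − T sin 20.7° = 1155 − 633.98 = 521.02 N.
|H| = √(H_x² + H_y²) = √((1677.8)² + (521.02)²) = 1756.8 N.

|H| ≈ 1760 N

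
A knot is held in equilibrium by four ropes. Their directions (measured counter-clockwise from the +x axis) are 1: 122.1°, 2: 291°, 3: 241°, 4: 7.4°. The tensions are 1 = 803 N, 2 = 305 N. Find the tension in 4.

Resolve: ΣF_x = 803 cos 122.1° + 305 cos 291° + T_3 cos 241° + T_4 cos 7.4° = 0.
        ΣF_y = 803 sin 122.1° + 305 sin 291° + T_3 sin 241° + T_4 sin 7.4° = 0.
The known terms sum to (-317.4, 395.5) N, so -0.4848 T_3 + 0.9917 T_4 = 317.4 and -0.8746 T_3 + 0.1288 T_4 = -395.5.
Solving simultaneously: T_3 = 538.1 N, T_4 = 583.1 N.

T_4 ≈ 583 N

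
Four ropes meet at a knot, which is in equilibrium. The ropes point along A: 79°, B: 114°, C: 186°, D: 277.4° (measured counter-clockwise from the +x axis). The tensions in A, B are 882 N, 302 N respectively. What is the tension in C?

Resolve: ΣF_x = 882 cos 79° + 302 cos 114° + T_C cos 186° + T_D cos 277.4° = 0.
        ΣF_y = 882 sin 79° + 302 sin 114° + T_C sin 186° + T_D sin 277.4° = 0.
The known terms sum to (45.46, 1142) N, so -0.9945 T_C + 0.1288 T_D = -45.46 and -0.1045 T_C − 0.9917 T_D = -1142.
Solving simultaneously: T_C = 192.2 N, T_D = 1131 N.

T_C ≈ 192 N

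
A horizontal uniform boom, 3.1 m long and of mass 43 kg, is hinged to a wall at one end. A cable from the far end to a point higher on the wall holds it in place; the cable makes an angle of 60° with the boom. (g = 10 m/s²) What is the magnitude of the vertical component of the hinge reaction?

|H_y| ≈ 215 N

Take torques about the hinge: T sin 60° · 3.1 = 43×10×1.55 = 666.5 N·m.
So T = 666.5 / (0.8660 × 3.1) = 248.26 N.
ΣF_y = 0: H_y = (43×10) − T sin 60° = 430 − 215 = 215 N.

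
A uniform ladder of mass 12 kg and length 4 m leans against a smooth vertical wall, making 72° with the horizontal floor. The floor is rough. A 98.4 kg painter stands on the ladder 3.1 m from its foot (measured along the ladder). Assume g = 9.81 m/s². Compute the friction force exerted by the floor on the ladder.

Torques about the foot: N_wall · 4 sin 72° = 12×9.81×2 cos 72° + 98.4×9.81×3.1 cos 72° → N_wall = 262.2 N.
ΣF_x = 0: f_floor = N_wall = 262.2 N.

f ≈ 262 N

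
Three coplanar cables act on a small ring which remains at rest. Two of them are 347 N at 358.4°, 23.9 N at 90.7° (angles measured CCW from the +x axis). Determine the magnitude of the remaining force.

Sum the known components: ΣF_x = 346.6 N, ΣF_y = 14.21 N.
For equilibrium the remaining force must supply (−ΣF_x, −ΣF_y) = (-346.6, -14.21) N.
Magnitude = √((-346.6)² + (-14.21)²) = 346.9 N; direction = atan2(-14.21, -346.6) = 182.3°.

F ≈ 347 N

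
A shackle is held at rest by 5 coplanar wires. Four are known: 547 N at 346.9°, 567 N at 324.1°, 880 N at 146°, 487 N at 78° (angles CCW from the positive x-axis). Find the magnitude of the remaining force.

Sum the known components: ΣF_x = 363.8 N, ΣF_y = 512 N.
For equilibrium the remaining force must supply (−ΣF_x, −ΣF_y) = (-363.8, -512) N.
Magnitude = √((-363.8)² + (-512)²) = 628.1 N; direction = atan2(-512, -363.8) = 234.6°.

F ≈ 628 N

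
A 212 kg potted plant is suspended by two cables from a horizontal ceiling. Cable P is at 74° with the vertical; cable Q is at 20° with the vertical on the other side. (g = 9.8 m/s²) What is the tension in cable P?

T_P ≈ 712 N

Angles from the horizontal: cable P is 90° − 74° = 16°, cable Q is 90° − 20° = 70°.
Weight W = 212 × 9.8 = 2078 N acts straight down.
Horizontal: T_P cos 16° = T_Q cos 70°  →  T_Q = 2.811 T_P.
Vertical: T_P sin 16° + T_Q sin 70° = 2078.
Substituting the horizontal relation into the vertical equation gives 2.917 T_P = 2078, so T_P = 712.3 N.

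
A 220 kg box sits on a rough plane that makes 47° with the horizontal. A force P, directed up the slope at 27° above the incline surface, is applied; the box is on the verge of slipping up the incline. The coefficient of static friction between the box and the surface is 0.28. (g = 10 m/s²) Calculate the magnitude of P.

P ≈ 1990 N

On the verge of sliding up the incline, friction equals μN and acts down the slope.
Perpendicular: N + P sin 27° = W cos 47° = 1500 N.
Along incline: P cos 27° = W sin 47° + μN  with W sin 47° = 1609 N.
Solving the pair for P and N: P = 1993 N, N = 595.6 N (and f = μN = 166.8 N).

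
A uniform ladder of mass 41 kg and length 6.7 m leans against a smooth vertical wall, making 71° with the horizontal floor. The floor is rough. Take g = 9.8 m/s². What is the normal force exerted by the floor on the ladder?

N_floor ≈ 402 N

ΣF_y = 0: N_floor = 41×9.8 = 401.8 N.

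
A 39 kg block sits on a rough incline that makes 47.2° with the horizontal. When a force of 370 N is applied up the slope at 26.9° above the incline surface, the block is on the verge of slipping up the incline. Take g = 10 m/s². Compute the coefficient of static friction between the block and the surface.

μ ≈ 0.449

On the verge of sliding up the incline, friction is at its maximum μN and acts down the slope.
Perpendicular to incline: N = W cos 47.2° − P sin 26.9° = 265 − 167.4 = 97.58 N.
Along incline: P cos 26.9° − μN = W sin 47.2° → μ = −(W sin 47.2° − P cos 26.9°) / N = 0.449.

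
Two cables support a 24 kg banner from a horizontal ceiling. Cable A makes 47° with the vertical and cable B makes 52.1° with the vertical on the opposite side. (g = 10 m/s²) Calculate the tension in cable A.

Angles from the horizontal: cable A is 90° − 47° = 43°, cable B is 90° − 52.1° = 37.9°.
Weight W = 24 × 10 = 240 N acts straight down.
Horizontal: T_A cos 43° = T_B cos 37.9°  →  T_B = 0.9268 T_A.
Vertical: T_A sin 43° + T_B sin 37.9° = 240.
Substituting the horizontal relation into the vertical equation gives 1.251 T_A = 240, so T_A = 191.8 N.

T_A ≈ 192 N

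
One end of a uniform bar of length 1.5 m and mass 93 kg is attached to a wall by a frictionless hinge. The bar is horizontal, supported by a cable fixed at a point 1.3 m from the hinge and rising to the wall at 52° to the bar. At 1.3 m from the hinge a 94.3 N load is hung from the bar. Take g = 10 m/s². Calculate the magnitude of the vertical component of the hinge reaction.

|H_y| ≈ 393 N

Take torques about the hinge: T sin 52° · 1.3 = 93×10×0.75 + 94.3×1.3 = 820.09 N·m.
So T = 820.09 / (0.7880 × 1.3) = 800.55 N.
ΣF_y = 0: H_y = (93×10 + 94.3) − T sin 52° = 1024.3 − 630.84 = 393.46 N.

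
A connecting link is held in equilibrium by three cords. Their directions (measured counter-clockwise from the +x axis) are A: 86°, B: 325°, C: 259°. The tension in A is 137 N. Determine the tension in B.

Resolve: ΣF_x = 137 cos 86° + T_B cos 325° + T_C cos 259° = 0.
        ΣF_y = 137 sin 86° + T_B sin 325° + T_C sin 259° = 0.
The known terms sum to (9.557, 136.7) N, so 0.8192 T_B − 0.1908 T_C = -9.557 and -0.5736 T_B − 0.9816 T_C = -136.7.
Solving simultaneously: T_B = 18.28 N, T_C = 128.5 N.

T_B ≈ 18.3 N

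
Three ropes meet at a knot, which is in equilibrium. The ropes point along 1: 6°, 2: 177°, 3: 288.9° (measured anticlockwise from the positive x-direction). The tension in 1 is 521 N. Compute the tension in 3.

Resolve: ΣF_x = 521 cos 6° + T_2 cos 177° + T_3 cos 288.9° = 0.
        ΣF_y = 521 sin 6° + T_2 sin 177° + T_3 sin 288.9° = 0.
The known terms sum to (518.1, 54.46) N, so -0.9986 T_2 + 0.3239 T_3 = -518.1 and 0.0523 T_2 − 0.9461 T_3 = -54.46.
Solving simultaneously: T_2 = 547.3 N, T_3 = 87.84 N.

T_3 ≈ 87.8 N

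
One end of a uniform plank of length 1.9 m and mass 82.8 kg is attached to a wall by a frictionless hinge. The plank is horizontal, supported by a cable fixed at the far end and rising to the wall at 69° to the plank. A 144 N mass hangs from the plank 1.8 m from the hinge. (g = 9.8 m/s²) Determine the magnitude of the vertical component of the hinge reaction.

Take torques about the hinge: T sin 69° · 1.9 = 82.8×9.8×0.95 + 144×1.8 = 1030.1 N·m.
So T = 1030.1 / (0.9336 × 1.9) = 580.71 N.
ΣF_y = 0: H_y = (82.8×9.8 + 144) − T sin 69° = 955.44 − 542.14 = 413.3 N.

|H_y| ≈ 413 N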